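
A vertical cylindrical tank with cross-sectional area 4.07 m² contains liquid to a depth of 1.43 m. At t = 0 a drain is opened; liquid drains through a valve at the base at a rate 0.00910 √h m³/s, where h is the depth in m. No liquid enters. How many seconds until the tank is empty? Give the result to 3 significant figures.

Accumulation of liquid (constant cross-section A): A dh/dt = −0.00910 √h.
This is separable: 2 d(√h)/dt = −0.00910/A, so √h = √h₀ − (0.00910/(2A)) t.
Tank is empty when √h = 0: t_empty = 2A√h₀/0.00910.
t_empty = 2·4.07·√1.43/0.00910 = 8.1400·1.1958/0.00910 = 1069.7 s.

1070 s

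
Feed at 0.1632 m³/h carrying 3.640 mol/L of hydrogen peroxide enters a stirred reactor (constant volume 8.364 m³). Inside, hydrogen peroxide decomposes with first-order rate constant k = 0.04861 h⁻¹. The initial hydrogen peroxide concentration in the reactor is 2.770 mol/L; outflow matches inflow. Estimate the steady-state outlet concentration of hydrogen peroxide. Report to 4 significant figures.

Accumulation = in − out − consumed: V dC/dt = Q C_in − Q C − k V C.
At steady state: 0 = Q C_in − (Q + kV) C_ss, so C_ss = Q C_in/(Q + kV).
C_ss = 0.1632·3.640/(0.1632 + 0.04861·8.364) = 0.594048/0.569774 = 1.04260 mol/L.

1.043 mol/L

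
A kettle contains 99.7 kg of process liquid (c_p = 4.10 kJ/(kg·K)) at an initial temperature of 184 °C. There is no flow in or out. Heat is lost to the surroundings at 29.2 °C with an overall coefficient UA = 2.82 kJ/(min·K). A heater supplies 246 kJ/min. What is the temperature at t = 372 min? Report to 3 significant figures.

Lumped-capacitance energy balance: M c_p dT/dt = UA(T_amb − T) + Q̇.
dT/dt = (T_ss − T)/τ with T_ss = T_amb + Q̇/UA = 29.2 + 246/2.82 = 116.43 °C, τ = M c_p/UA = 99.7·4.10/2.82 = 144.95 min.
Solution: T(t) = T_ss + (T₀ − T_ss) e^(−t/τ).
T(372) = 116.43 + (67.566)·0.076817 = 121.62 °C.

122 °C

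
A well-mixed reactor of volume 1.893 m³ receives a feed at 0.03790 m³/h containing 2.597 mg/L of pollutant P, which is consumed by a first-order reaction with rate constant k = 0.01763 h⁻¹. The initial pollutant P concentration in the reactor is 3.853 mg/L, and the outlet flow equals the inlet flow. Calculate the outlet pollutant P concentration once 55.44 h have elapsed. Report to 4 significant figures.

1.688 mg/L

Accumulation = in − out − consumed: V dC/dt = Q C_in − Q C − k V C.
This is linear with rate a = Q/V + k = 0.0376511 h⁻¹.
C_ss = Q C_in/(Q + kV) = 1.38096 mg/L; C(t) = C_ss + (C₀ − C_ss) e^(−a t).
C(55.44) = 1.38096 + (2.47204)·e^(−0.0376511·55.44) = 1.38096 + (2.47204)·0.124012 = 1.68753 mg/L.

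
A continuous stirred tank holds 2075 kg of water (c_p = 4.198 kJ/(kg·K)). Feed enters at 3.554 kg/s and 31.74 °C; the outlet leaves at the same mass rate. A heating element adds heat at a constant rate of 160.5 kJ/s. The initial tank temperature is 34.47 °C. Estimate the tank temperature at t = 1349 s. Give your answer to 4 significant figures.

41.70 °C

Heat balance on the well-mixed liquid: M c_p dT/dt = ṁ c_p (T_in − T) + 160.5.
τ = M/ṁ = 583.849 s; T_ss = T_in + Q̇/(ṁ c_p) = 31.74 + 160.5/(3.554·4.198) = 42.4976 °C.
Solution: T(t) = T_ss + (T₀ − T_ss) e^(−t/τ).
T(1349) = 42.4976 + (-8.02759)·e^(−1349/583.849) = 42.4976 + (-8.02759)·0.0992088 = 41.7012 °C.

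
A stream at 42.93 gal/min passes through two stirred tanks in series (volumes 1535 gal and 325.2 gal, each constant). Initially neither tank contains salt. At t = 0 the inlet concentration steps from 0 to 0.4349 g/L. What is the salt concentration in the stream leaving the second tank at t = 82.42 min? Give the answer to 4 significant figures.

Each tank obeys Vᵢ dCᵢ/dt = Q(Cᵢ₋₁ − Cᵢ), so τᵢ = Vᵢ/Q.
τ₁ = 1535/42.93 = 35.7559 min; τ₂ = 325.2/42.93 = 7.57512 min.
Solving the cascade with C₁(0)=C₂(0)=0 gives C₂(t) = C_in[1 − (τ₁ e^(−t/τ₁) − τ₂ e^(−t/τ₂))/(τ₁ − τ₂)].
At t = 82.42: e^(−t/τ₁) = 0.0997513, e^(−t/τ₂) = 1.88245e-05.
C₂ = 0.4349·[1 − (35.7559·0.0997513 − 7.57512·1.88245e-05)/(28.1808)] = 0.4349·0.873440 = 0.379859 g/L.

0.3799 g/L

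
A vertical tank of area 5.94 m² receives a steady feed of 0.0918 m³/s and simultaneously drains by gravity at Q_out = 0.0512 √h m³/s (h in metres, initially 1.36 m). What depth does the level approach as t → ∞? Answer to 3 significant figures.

Level balance: A dh/dt = 0.0918 − 0.0512 √h. Setting dh/dt = 0:
Q_in = 0.0512 √h_ss ⇒ √h_ss = 0.0918/0.0512 = 1.7930.
h_ss = 1.7930² = 3.2147 m. (Since h₀ = 1.36 m < h_ss, the level will rise toward this value.)

3.21 m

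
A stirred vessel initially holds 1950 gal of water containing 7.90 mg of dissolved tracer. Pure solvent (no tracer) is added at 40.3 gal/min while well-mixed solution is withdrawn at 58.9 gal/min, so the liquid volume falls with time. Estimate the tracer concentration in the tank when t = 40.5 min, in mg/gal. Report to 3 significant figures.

0.00141 mg/gal

Let m(t) be the amount of tracer. Volume: V(t) = V₀ + (Q_in − Q_out) t = 1950 − 18.600 t; V(40.5) = 1196.7 gal.
Solute balance: dm/dt = 0 − Q_out C = −Q_out m/V(t).
Separate: dm/m = −Q_out dt/V(t) ⇒ ln(m/m₀) = −(Q_out/(Q_in−Q_out)) ln(V/V₀).
m = m₀ (V₀/V)^(Q_out/(Q_in−Q_out)) = 7.90 × (1950/1196.7)^(-3.1667) = 1.6832 mg.
C = m/V = 1.6832/1196.7 = 0.0014065 mg/gal.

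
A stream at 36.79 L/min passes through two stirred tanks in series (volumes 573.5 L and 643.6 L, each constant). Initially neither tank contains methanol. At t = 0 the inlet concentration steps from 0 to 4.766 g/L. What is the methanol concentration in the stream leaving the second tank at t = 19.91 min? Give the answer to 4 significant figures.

Time constants: τᵢ = Vᵢ/Q for each well-mixed tank.
τ₁ = 573.5/36.79 = 15.5885 min; τ₂ = 643.6/36.79 = 17.4939 min.
Tank 1: C₁ = C_in(1 − e^(−t/τ₁)). Tank 2 (τ₁ ≠ τ₂): C₂ = C_in[1 − (τ₁ e^(−t/τ₁) − τ₂ e^(−t/τ₂))/(τ₁ − τ₂)].
At t = 19.91: e^(−t/τ₁) = 0.278810, e^(−t/τ₂) = 0.320423.
C₂ = 4.766·[1 − (15.5885·0.278810 − 17.4939·0.320423)/(-1.90541)] = 4.766·0.339128 = 1.61629 g/L.

1.616 g/L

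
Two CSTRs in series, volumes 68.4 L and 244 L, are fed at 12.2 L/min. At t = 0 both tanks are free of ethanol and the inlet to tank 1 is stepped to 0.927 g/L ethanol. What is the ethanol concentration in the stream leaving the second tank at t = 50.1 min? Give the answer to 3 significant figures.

0.822 g/L

Species balance on tank i: dCᵢ/dt = (Cᵢ₋₁ − Cᵢ)/τᵢ with τᵢ = Vᵢ/Q.
τ₁ = 68.4/12.2 = 5.6066 min; τ₂ = 244/12.2 = 20.000 min.
Tank 1: C₁ = C_in(1 − e^(−t/τ₁)). Tank 2 (τ₁ ≠ τ₂): C₂ = C_in[1 − (τ₁ e^(−t/τ₁) − τ₂ e^(−t/τ₂))/(τ₁ − τ₂)].
At t = 50.1: e^(−t/τ₁) = 0.00013157, e^(−t/τ₂) = 0.081676.
C₂ = 0.927·[1 − (5.6066·0.00013157 − 20.000·0.081676)/(-14.393)] = 0.927·0.88656 = 0.82184 g/L.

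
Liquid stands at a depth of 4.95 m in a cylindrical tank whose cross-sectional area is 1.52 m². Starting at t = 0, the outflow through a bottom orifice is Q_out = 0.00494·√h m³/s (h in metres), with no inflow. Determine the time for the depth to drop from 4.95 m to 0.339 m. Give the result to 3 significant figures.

1010 s

A dh/dt = −Q_out = −0.00494 √h.
This is separable: 2 d(√h)/dt = −0.00494/A, so √h = √h₀ − (0.00494/(2A)) t.
t = 2A(√h₀ − √h)/0.00494 = 2·1.52·(√4.95 − √0.339)/0.00494
  = 3.0400 × (2.2249 − 0.58224) / 0.00494 = 1010.8 s.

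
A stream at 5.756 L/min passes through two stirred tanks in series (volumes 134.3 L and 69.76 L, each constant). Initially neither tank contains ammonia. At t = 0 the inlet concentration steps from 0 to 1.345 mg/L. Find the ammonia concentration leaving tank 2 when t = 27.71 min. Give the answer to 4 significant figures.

0.6393 mg/L

Time constants: τᵢ = Vᵢ/Q for each well-mixed tank.
τ₁ = 134.3/5.756 = 23.3322 min; τ₂ = 69.76/5.756 = 12.1195 min.
Tank 1: C₁ = C_in(1 − e^(−t/τ₁)). Tank 2 (τ₁ ≠ τ₂): C₂ = C_in[1 − (τ₁ e^(−t/τ₁) − τ₂ e^(−t/τ₂))/(τ₁ − τ₂)].
At t = 27.71: e^(−t/τ₁) = 0.304943, e^(−t/τ₂) = 0.101632.
C₂ = 1.345·[1 − (23.3322·0.304943 − 12.1195·0.101632)/(11.2126)] = 1.345·0.475303 = 0.639282 mg/L.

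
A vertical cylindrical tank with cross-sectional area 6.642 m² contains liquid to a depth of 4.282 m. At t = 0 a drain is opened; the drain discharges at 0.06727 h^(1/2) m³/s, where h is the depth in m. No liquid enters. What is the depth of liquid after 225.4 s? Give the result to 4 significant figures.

With no inflow, A dh/dt = −0.06727 √h.
∫ h^(−1/2) dh = −(0.06727/A) ∫ dt, giving 2√h = 2√h₀ − (0.06727/A) t.
√h = √4.282 − 0.06727·225.4/(2·6.642) = 2.06930 − 1.14142 = 0.927877.
h = 0.927877² = 0.860955 m.

0.8610 m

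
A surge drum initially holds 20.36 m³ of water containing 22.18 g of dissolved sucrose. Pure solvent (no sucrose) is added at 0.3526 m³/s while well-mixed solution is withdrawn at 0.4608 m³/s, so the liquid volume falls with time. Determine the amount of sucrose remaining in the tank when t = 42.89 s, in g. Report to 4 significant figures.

Let m(t) be the amount of sucrose. Volume: V(t) = V₀ + (Q_in − Q_out) t = 20.36 − 0.108200 t; V(42.89) = 15.7193 m³.
No sucrose enters, so dm/dt = −Q_out · (m/V).
dm/m = −Q_out dt/(V₀ − 0.108200 t); integrating gives ln(m/m₀) = −(Q_out/(Q_in−Q_out)) ln(V/V₀).
m = m₀ (V₀/V)^(Q_out/(Q_in−Q_out)) = 22.18 × (20.36/15.7193)^(-4.25878) = 7.37074 g.

7.371 g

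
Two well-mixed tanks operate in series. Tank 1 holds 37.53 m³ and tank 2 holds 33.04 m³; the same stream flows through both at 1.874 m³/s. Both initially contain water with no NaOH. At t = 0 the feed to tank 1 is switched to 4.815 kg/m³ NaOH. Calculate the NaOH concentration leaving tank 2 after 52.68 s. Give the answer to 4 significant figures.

3.701 kg/m³

Species balance on tank i: dCᵢ/dt = (Cᵢ₋₁ − Cᵢ)/τᵢ with τᵢ = Vᵢ/Q.
τ₁ = 37.53/1.874 = 20.0267 s; τ₂ = 33.04/1.874 = 17.6307 s.
Tank 1: C₁ = C_in(1 − e^(−t/τ₁)). Tank 2 (τ₁ ≠ τ₂): C₂ = C_in[1 − (τ₁ e^(−t/τ₁) − τ₂ e^(−t/τ₂))/(τ₁ − τ₂)].
At t = 52.68: e^(−t/τ₁) = 0.0720431, e^(−t/τ₂) = 0.0503899.
C₂ = 4.815·[1 − (20.0267·0.0720431 − 17.6307·0.0503899)/(2.39594)] = 4.815·0.768621 = 3.70091 kg/m³.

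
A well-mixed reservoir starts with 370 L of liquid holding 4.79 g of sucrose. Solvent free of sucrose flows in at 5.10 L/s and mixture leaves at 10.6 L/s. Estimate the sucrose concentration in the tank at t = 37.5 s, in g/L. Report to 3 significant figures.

Let m(t) be the amount of sucrose. Volume: V(t) = V₀ + (Q_in − Q_out) t = 370 − 5.5000 t; V(37.5) = 163.75 L.
No sucrose enters, so dm/dt = −Q_out · (m/V).
dm/m = −Q_out dt/(V₀ − 5.5000 t); integrating gives ln(m/m₀) = −(Q_out/(Q_in−Q_out)) ln(V/V₀).
m = m₀ (V₀/V)^(Q_out/(Q_in−Q_out)) = 4.79 × (370/163.75)^(-1.9273) = 0.99550 g.
C = m/V = 0.99550/163.75 = 0.0060794 g/L.

0.00608 g/L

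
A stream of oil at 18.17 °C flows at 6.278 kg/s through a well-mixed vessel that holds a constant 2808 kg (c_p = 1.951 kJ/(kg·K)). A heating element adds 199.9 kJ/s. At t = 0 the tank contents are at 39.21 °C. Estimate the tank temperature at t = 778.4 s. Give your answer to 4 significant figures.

35.32 °C

Unsteady energy balance on the tank contents: M c_p dT/dt = ṁ c_p (T_in − T) + 199.9.
τ = M/ṁ = 447.276 s; T_ss = T_in + Q̇/(ṁ c_p) = 18.17 + 199.9/(6.278·1.951) = 34.4905 °C.
Integrating: T(t) = T_ss + (T₀ − T_ss) e^(−t/τ).
T(778.4) = 34.4905 + (4.71947)·e^(−778.4/447.276) = 34.4905 + (4.71947)·0.175466 = 35.3186 °C.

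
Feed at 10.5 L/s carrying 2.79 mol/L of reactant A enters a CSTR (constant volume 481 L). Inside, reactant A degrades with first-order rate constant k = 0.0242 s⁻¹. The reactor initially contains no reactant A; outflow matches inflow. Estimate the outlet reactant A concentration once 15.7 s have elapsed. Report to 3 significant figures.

0.681 mol/L

Species balance: V dC/dt = Q C_in − Q C − k V C.
dC/dt = (Q/V) C_in − (Q/V + k) C; effective rate a = Q/V + k = 0.021830 + 0.0242 = 0.046030 s⁻¹.
C_ss = Q C_in/(Q + kV) = 1.3232 mol/L; C(t) = C_ss + (C₀ − C_ss) e^(−a t).
C(15.7) = 1.3232 + (-1.3232)·e^(−0.046030·15.7) = 1.3232 + (-1.3232)·0.48546 = 0.68082 mol/L.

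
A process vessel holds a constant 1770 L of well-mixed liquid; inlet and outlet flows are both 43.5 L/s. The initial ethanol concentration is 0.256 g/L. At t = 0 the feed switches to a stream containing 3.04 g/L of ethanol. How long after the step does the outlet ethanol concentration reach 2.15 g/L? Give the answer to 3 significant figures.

46.4 s

Accumulation = in − out for the solute gives V dC/dt = Q(C_in − C), so τ = V/Q = 40.690 s.
C(t) = C_in + (C₀ − C_in) e^(−t/τ). Set C = 2.15 and solve for t:
e^(−t/τ) = (C − C_in)/(C₀ − C_in) = (2.15 − 3.04)/(0.256 − 3.04) = 0.31968
t = −τ ln(…) = 40.690 × 1.1404 = 46.403 s.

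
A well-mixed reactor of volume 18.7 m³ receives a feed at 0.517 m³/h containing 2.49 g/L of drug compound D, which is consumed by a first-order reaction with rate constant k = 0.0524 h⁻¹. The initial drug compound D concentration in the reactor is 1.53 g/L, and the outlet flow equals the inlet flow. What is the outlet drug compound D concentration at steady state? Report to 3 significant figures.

0.860 g/L

V dC/dt = Q(C_in − C) − k V C.
Steady state (dC/dt = 0): C_ss = Q C_in/(Q + kV) = C_in/(1 + kV/Q).
C_ss = 0.517·2.49/(0.517 + 0.0524·18.7) = 1.2873/1.4969 = 0.86001 g/L.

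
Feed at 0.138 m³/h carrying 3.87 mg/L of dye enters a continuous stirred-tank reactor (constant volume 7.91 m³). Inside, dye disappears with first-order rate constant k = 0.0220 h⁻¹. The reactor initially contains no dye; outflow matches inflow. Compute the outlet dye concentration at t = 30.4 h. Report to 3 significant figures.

V dC/dt = Q(C_in − C) − k V C.
This is linear with rate a = Q/V + k = 0.039446 h⁻¹.
C_ss = Q C_in/(Q + kV) = 1.7116 mg/L; C(t) = C_ss + (C₀ − C_ss) e^(−a t).
C(30.4) = 1.7116 + (-1.7116)·e^(−0.039446·30.4) = 1.7116 + (-1.7116)·0.30145 = 1.1957 mg/L.

1.20 mg/L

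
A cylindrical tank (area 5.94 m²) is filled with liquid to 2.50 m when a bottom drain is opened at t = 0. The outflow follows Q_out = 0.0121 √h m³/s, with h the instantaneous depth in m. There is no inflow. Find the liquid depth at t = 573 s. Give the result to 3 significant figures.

0.995 m

Volume balance on the tank: A dh/dt = −0.0121 √h.
Separate and integrate: 2(√h − √h₀) = −(0.0121/A) t.
√h = √2.50 − 0.0121·573/(2·5.94) = 1.5811 − 0.58361 = 0.99753.
h = 0.99753² = 0.99506 m.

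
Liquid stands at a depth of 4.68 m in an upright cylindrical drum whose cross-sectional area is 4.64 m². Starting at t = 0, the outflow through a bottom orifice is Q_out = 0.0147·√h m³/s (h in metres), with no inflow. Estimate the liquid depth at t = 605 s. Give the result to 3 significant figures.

With no inflow, A dh/dt = −0.0147 √h.
This is separable: 2 d(√h)/dt = −0.0147/A, so √h = √h₀ − (0.0147/(2A)) t.
√h = √4.68 − 0.0147·605/(2·4.64) = 2.1633 − 0.95835 = 1.2050.
h = 1.2050² = 1.4520 m.

1.45 m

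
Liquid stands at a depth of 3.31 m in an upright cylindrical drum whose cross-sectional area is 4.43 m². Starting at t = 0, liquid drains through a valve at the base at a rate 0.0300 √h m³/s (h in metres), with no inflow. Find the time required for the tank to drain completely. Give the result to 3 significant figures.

A dh/dt = −Q_out = −0.0300 √h.
Separate and integrate: 2(√h − √h₀) = −(0.0300/A) t.
Tank is empty when √h = 0: t_empty = 2A√h₀/0.0300.
t_empty = 2·4.43·√3.31/0.0300 = 8.8600·1.8193/0.0300 = 537.31 s.

537 s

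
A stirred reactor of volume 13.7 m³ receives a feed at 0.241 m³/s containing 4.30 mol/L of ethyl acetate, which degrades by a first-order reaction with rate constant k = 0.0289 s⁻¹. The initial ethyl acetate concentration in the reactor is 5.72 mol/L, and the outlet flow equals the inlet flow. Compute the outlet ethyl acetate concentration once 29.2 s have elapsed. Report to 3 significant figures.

V dC/dt = Q(C_in − C) − k V C.
dC/dt = (Q/V) C_in − (Q/V + k) C; effective rate a = Q/V + k = 0.017591 + 0.0289 = 0.046491 s⁻¹.
C_ss = Q C_in/(Q + kV) = 1.6270 mol/L; C(t) = C_ss + (C₀ − C_ss) e^(−a t).
C(29.2) = 1.6270 + (4.0930)·e^(−0.046491·29.2) = 1.6270 + (4.0930)·0.25729 = 2.6801 mol/L.

2.68 mol/L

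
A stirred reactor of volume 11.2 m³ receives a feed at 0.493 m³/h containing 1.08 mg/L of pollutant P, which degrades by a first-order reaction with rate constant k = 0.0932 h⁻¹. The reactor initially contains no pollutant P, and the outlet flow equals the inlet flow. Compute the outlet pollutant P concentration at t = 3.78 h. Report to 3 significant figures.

Species balance: V dC/dt = Q C_in − Q C − k V C.
dC/dt = (Q/V) C_in − (Q/V + k) C; effective rate a = Q/V + k = 0.044018 + 0.0932 = 0.13722 h⁻¹.
C_ss = Q C_in/(Q + kV) = 0.34645 mg/L; C(t) = C_ss + (C₀ − C_ss) e^(−a t).
C(3.78) = 0.34645 + (-0.34645)·e^(−0.13722·3.78) = 0.34645 + (-0.34645)·0.59530 = 0.14021 mg/L.

0.140 mg/L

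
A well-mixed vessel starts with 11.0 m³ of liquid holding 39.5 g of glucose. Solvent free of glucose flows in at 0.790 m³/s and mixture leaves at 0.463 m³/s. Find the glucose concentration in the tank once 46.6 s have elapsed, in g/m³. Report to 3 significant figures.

Total volume: dV/dt = Q_in − Q_out = 0.32700 m³/s, so V(t) = 11.0 + 0.32700 t and V(46.6) = 26.238 m³.
Solute balance: dm/dt = 0 − Q_out C = −Q_out m/V(t).
dm/m = −Q_out dt/(V₀ + 0.32700 t); integrating gives ln(m/m₀) = −(Q_out/(Q_in−Q_out)) ln(V/V₀).
m = m₀ (V₀/V)^(Q_out/(Q_in−Q_out)) = 39.5 × (11.0/26.238)^(1.4159) = 11.535 g.
C = m/V = 11.535/26.238 = 0.43964 g/m³.

0.440 g/m³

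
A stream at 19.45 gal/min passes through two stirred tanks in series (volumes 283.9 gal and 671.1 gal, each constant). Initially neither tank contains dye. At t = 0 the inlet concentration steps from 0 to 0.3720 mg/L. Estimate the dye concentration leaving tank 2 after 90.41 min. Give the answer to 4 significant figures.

Each tank obeys Vᵢ dCᵢ/dt = Q(Cᵢ₋₁ − Cᵢ), so τᵢ = Vᵢ/Q.
τ₁ = 283.9/19.45 = 14.5964 min; τ₂ = 671.1/19.45 = 34.5039 min.
Tank 1: C₁ = C_in(1 − e^(−t/τ₁)). Tank 2 (τ₁ ≠ τ₂): C₂ = C_in[1 − (τ₁ e^(−t/τ₁) − τ₂ e^(−t/τ₂))/(τ₁ − τ₂)].
At t = 90.41: e^(−t/τ₁) = 0.00204166, e^(−t/τ₂) = 0.0727820.
C₂ = 0.3720·[1 − (14.5964·0.00204166 − 34.5039·0.0727820)/(-19.9075)] = 0.3720·0.875350 = 0.325630 mg/L.

0.3256 mg/L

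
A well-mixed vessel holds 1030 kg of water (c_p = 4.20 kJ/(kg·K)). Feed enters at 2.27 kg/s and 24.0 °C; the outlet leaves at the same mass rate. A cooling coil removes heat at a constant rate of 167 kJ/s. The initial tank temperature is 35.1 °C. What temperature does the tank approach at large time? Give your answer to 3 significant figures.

Unsteady energy balance on the tank contents: M c_p dT/dt = ṁ c_p (T_in − T) − 167.
At steady state dT/dt = 0 ⇒ T_ss = T_in − Q̇/(ṁ c_p) = 24.0 − 167/(2.27·4.20) = 6.4837 °C.

6.48 °C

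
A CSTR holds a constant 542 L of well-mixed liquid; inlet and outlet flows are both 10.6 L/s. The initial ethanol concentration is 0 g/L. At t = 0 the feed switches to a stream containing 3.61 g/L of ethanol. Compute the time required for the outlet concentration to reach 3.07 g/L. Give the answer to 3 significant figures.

97.1 s

Species balance on the tank: V dC/dt = Q(C_in − C), so τ = V/Q = 51.132 s.
C(t) = C_in + (C₀ − C_in) e^(−t/τ). Set C = 3.07 and solve for t:
e^(−t/τ) = (C − C_in)/(C₀ − C_in) = (3.07 − 3.61)/(0 − 3.61) = 0.14958
t = −τ ln(…) = 51.132 × 1.8999 = 97.146 s.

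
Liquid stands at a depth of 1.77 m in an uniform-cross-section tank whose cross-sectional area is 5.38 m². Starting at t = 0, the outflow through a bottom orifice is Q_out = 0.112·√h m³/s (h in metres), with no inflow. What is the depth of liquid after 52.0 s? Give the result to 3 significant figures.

0.623 m

A dh/dt = −Q_out = −0.112 √h.
Separate and integrate: 2(√h − √h₀) = −(0.112/A) t.
√h = √1.77 − 0.112·52.0/(2·5.38) = 1.3304 − 0.54126 = 0.78915.
h = 0.78915² = 0.62276 m.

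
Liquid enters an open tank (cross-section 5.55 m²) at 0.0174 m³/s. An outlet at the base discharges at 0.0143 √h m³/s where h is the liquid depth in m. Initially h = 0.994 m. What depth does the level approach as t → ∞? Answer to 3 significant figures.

A dh/dt = Q_in − 0.0143 √h. Steady state requires inflow = outflow:
Q_in = 0.0143 √h_ss ⇒ √h_ss = 0.0174/0.0143 = 1.2168.
h_ss = 1.2168² = 1.4806 m. (Since h₀ = 0.994 m < h_ss, the level will rise toward this value.)

1.48 m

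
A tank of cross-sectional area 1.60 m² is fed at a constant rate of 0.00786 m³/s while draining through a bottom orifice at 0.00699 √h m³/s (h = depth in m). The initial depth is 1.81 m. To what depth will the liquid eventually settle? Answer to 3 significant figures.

1.26 m

A dh/dt = Q_in − 0.00699 √h. Steady state requires inflow = outflow:
Q_in = 0.00699 √h_ss ⇒ √h_ss = 0.00786/0.00699 = 1.1245.
h_ss = 1.1245² = 1.2644 m. (Since h₀ = 1.81 m > h_ss, the level will fall toward this value.)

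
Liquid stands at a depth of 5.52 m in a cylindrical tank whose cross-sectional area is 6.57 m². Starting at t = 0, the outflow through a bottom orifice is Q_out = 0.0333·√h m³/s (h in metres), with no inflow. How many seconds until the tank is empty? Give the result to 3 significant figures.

927 s

Unsteady balance on liquid volume: A dh/dt = −0.0333 √h.
This is separable: 2 d(√h)/dt = −0.0333/A, so √h = √h₀ − (0.0333/(2A)) t.
Tank is empty when √h = 0: t_empty = 2A√h₀/0.0333.
t_empty = 2·6.57·√5.52/0.0333 = 13.140·2.3495/0.0333 = 927.09 s.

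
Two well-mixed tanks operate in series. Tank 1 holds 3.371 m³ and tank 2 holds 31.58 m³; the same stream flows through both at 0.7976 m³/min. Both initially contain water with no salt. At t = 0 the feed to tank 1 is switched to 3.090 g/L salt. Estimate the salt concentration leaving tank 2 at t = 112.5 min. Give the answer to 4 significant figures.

2.888 g/L

Species balance on tank i: dCᵢ/dt = (Cᵢ₋₁ − Cᵢ)/τᵢ with τᵢ = Vᵢ/Q.
τ₁ = 3.371/0.7976 = 4.22643 min; τ₂ = 31.58/0.7976 = 39.5938 min.
Tank 1: C₁ = C_in(1 − e^(−t/τ₁)). Tank 2 (τ₁ ≠ τ₂): C₂ = C_in[1 − (τ₁ e^(−t/τ₁) − τ₂ e^(−t/τ₂))/(τ₁ − τ₂)].
At t = 112.5: e^(−t/τ₁) = 2.75332e-12, e^(−t/τ₂) = 0.0583465.
C₂ = 3.090·[1 − (4.22643·2.75332e-12 − 39.5938·0.0583465)/(-35.3674)] = 3.090·0.934681 = 2.88816 g/L.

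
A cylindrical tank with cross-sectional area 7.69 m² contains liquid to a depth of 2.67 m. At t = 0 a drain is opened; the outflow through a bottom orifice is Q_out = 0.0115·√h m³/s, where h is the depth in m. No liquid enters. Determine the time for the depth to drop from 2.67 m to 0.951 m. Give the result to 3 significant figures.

881 s

With no inflow, A dh/dt = −0.0115 √h.
Separate and integrate: 2(√h − √h₀) = −(0.0115/A) t.
t = 2A(√h₀ − √h)/0.0115 = 2·7.69·(√2.67 − √0.951)/0.0115
  = 15.380 × (1.6340 − 0.97519) / 0.0115 = 881.10 s.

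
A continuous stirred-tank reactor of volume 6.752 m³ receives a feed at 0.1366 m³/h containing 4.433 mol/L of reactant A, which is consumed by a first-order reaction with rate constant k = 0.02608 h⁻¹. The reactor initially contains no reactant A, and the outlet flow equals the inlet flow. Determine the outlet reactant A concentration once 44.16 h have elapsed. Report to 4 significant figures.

Species balance: V dC/dt = Q C_in − Q C − k V C.
This is linear with rate a = Q/V + k = 0.0463110 h⁻¹.
C_ss = Q C_in/(Q + kV) = 1.93656 mol/L; C(t) = C_ss + (C₀ − C_ss) e^(−a t).
C(44.16) = 1.93656 + (-1.93656)·e^(−0.0463110·44.16) = 1.93656 + (-1.93656)·0.129368 = 1.68603 mol/L.

1.686 mol/L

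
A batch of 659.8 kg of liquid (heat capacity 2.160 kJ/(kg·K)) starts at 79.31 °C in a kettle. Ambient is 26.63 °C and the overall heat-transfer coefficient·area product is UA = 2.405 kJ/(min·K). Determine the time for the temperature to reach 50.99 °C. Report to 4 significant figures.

M c_p dT/dt = −UA(T − T_amb).
τ = M c_p/UA = 592.585 min; T_ss = T_amb = 26.6300 °C.
T(t) = T_ss + (T₀ − T_ss)e^(−t/τ); set T = 50.99:
t = −τ ln[(T − T_ss)/(T₀ − T_ss)] = −592.585 · ln(0.462415) = 457.057 min.

457.1 min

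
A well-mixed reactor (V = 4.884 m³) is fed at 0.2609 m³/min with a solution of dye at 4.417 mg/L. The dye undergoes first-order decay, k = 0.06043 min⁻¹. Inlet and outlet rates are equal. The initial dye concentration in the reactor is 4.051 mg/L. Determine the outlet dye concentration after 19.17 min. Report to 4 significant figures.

Accumulation = in − out − consumed: V dC/dt = Q C_in − Q C − k V C.
dC/dt = (Q/V) C_in − (Q/V + k) C; effective rate a = Q/V + k = 0.0534193 + 0.06043 = 0.113849 min⁻¹.
C_ss = Q C_in/(Q + kV) = 2.07250 mg/L; C(t) = C_ss + (C₀ − C_ss) e^(−a t).
C(19.17) = 2.07250 + (1.97850)·e^(−0.113849·19.17) = 2.07250 + (1.97850)·0.112760 = 2.29560 mg/L.

2.296 mg/L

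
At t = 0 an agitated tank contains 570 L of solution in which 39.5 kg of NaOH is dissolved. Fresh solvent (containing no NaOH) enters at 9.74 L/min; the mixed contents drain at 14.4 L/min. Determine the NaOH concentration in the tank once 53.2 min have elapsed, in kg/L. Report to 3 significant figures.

0.0210 kg/L

Let m(t) be the amount of NaOH. Volume: V(t) = V₀ + (Q_in − Q_out) t = 570 − 4.6600 t; V(53.2) = 322.09 L.
No NaOH enters, so dm/dt = −Q_out · (m/V).
dm/m = −Q_out dt/(V₀ − 4.6600 t); integrating gives ln(m/m₀) = −(Q_out/(Q_in−Q_out)) ln(V/V₀).
m = m₀ (V₀/V)^(Q_out/(Q_in−Q_out)) = 39.5 × (570/322.09)^(-3.0901) = 6.7694 kg.
C = m/V = 6.7694/322.09 = 0.021017 kg/L.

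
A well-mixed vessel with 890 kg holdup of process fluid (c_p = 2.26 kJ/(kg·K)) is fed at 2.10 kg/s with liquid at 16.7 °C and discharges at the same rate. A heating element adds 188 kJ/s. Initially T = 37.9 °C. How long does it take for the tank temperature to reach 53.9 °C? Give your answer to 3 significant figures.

861 s

Energy balance: M c_p dT/dt = ṁ c_p (T_in − T) + 188.
τ = M/ṁ = 423.81 s; T_ss = T_in + Q̇/(ṁ c_p) = 56.312 °C.
T(t) = T_ss + (T₀ − T_ss) e^(−t/τ). Set T = 53.9:
e^(−t/τ) = (53.9 − 56.312)/(37.9 − 56.312) = 0.13102
t = −423.81 · ln(0.13102) = 861.37 s.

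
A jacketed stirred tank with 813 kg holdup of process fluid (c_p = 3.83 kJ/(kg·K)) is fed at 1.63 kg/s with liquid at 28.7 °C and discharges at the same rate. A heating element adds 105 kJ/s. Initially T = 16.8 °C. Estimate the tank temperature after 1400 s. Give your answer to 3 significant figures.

43.8 °C

M c_p dT/dt = ṁ c_p (T_in − T) + Q̇.
τ = M/ṁ = 498.77 s; T_ss = T_in + Q̇/(ṁ c_p) = 28.7 + 105/(1.63·3.83) = 45.519 °C.
This is linear first-order; T(t) = T_ss + (T₀ − T_ss) e^(−t/τ).
T(1400) = 45.519 + (-28.719)·e^(−1400/498.77) = 45.519 + (-28.719)·0.060393 = 43.785 °C.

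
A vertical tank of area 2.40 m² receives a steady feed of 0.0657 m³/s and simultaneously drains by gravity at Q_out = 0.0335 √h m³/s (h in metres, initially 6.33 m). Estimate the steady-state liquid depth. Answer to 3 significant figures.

3.85 m

A dh/dt = Q_in − 0.0335 √h. Steady state requires inflow = outflow:
Q_in = 0.0335 √h_ss ⇒ √h_ss = 0.0657/0.0335 = 1.9612.
h_ss = 1.9612² = 3.8463 m. (Since h₀ = 6.33 m > h_ss, the level will fall toward this value.)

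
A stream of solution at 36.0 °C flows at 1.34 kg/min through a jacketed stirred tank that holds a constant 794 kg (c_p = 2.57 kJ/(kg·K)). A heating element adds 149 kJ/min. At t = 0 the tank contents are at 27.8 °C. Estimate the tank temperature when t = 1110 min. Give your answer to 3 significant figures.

M c_p dT/dt = ṁ c_p (T_in − T) + Q̇.
Rearrange: dT/dt = (T_ss − T)/τ with τ = M/ṁ = 592.54 min and T_ss = T_in + Q̇/(ṁ c_p) = 79.266 °C.
Integrating: T(t) = T_ss + (T₀ − T_ss) e^(−t/τ).
T(1110) = 79.266 + (-51.466)·e^(−1110/592.54) = 79.266 + (-51.466)·0.15362 = 71.360 °C.

71.4 °C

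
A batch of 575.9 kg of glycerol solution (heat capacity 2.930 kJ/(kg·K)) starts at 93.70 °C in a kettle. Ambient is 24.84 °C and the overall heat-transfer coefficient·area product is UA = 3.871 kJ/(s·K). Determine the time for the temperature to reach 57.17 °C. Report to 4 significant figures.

First-law balance (no shaft work): M c_p dT/dt = −UA(T − T_amb).
τ = M c_p/UA = 435.905 s; T_ss = T_amb = 24.8400 °C.
T(t) = T_ss + (T₀ − T_ss)e^(−t/τ); set T = 57.17:
t = −τ ln[(T − T_ss)/(T₀ − T_ss)] = −435.905 · ln(0.469503) = 329.579 s.

329.6 s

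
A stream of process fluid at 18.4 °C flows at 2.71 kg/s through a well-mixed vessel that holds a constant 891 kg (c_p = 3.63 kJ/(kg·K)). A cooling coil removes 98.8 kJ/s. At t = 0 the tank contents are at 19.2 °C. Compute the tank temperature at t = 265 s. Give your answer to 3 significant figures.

M c_p dT/dt = ṁ c_p (T_in − T) − Q̇.
τ = M/ṁ = 328.78 s; T_ss = T_in − Q̇/(ṁ c_p) = 18.4 − 98.8/(2.71·3.63) = 8.3566 °C.
This is linear first-order; T(t) = T_ss + (T₀ − T_ss) e^(−t/τ).
T(265) = 8.3566 + (10.843)·e^(−265/328.78) = 8.3566 + (10.843)·0.44664 = 13.200 °C.

13.2 °C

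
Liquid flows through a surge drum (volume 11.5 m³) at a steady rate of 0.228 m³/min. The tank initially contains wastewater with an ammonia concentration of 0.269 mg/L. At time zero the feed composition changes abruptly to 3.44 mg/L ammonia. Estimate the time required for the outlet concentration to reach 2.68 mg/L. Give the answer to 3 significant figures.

Unsteady species balance (constant V, well mixed): V dC/dt = Q(C_in − C), so τ = V/Q = 50.439 min.
C(t) = C_in + (C₀ − C_in) e^(−t/τ). Set C = 2.68 and solve for t:
e^(−t/τ) = (C − C_in)/(C₀ − C_in) = (2.68 − 3.44)/(0.269 − 3.44) = 0.23967
t = −τ ln(…) = 50.439 × 1.4285 = 72.051 min.

72.1 min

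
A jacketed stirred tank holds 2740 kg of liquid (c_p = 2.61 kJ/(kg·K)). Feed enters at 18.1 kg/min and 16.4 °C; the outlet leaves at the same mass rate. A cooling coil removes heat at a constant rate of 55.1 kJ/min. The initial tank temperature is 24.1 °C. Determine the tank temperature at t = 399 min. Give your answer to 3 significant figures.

15.9 °C

M c_p dT/dt = ṁ c_p (T_in − T) − Q̇.
τ = M/ṁ = 151.38 min; T_ss = T_in − Q̇/(ṁ c_p) = 16.4 − 55.1/(18.1·2.61) = 15.234 °C.
This is linear first-order; T(t) = T_ss + (T₀ − T_ss) e^(−t/τ).
T(399) = 15.234 + (8.8664)·e^(−399/151.38) = 15.234 + (8.8664)·0.071667 = 15.869 °C.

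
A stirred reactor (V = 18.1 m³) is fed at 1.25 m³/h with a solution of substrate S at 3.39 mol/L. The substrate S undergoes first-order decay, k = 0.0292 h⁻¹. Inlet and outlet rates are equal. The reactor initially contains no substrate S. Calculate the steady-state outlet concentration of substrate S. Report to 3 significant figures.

Accumulation = in − out − consumed: V dC/dt = Q C_in − Q C − k V C.
At steady state: 0 = Q C_in − (Q + kV) C_ss, so C_ss = Q C_in/(Q + kV).
C_ss = 1.25·3.39/(1.25 + 0.0292·18.1) = 4.2375/1.7785 = 2.3826 mol/L.

2.38 mol/L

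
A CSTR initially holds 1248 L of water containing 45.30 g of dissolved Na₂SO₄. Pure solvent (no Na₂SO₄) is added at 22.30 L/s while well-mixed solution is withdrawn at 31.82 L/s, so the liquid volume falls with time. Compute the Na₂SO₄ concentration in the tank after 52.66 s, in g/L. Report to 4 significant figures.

Let m(t) be the amount of Na₂SO₄. Volume: V(t) = V₀ + (Q_in − Q_out) t = 1248 − 9.52000 t; V(52.66) = 746.677 L.
Species balance (pure solvent in): dm/dt = −Q_out · m/V(t).
dm/m = −Q_out dt/(V₀ − 9.52000 t); integrating gives ln(m/m₀) = −(Q_out/(Q_in−Q_out)) ln(V/V₀).
m = m₀ (V₀/V)^(Q_out/(Q_in−Q_out)) = 45.30 × (1248/746.677)^(-3.34244) = 8.13694 g.
C = m/V = 8.13694/746.677 = 0.0108975 g/L.

0.01090 g/L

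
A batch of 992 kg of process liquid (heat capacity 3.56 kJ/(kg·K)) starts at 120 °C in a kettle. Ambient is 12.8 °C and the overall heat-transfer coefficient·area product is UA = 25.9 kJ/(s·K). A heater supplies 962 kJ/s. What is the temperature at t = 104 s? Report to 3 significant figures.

82.6 °C

M c_p dT/dt = −UA(T − T_amb) + Q̇.
dT/dt = (T_ss − T)/τ with T_ss = T_amb + Q̇/UA = 12.8 + 962/25.9 = 49.943 °C, τ = M c_p/UA = 992·3.56/25.9 = 136.35 s.
This is linear first-order; T(t) = T_ss + (T₀ − T_ss) e^(−t/τ).
T(104) = 49.943 + (70.057)·0.46639 = 82.617 °C.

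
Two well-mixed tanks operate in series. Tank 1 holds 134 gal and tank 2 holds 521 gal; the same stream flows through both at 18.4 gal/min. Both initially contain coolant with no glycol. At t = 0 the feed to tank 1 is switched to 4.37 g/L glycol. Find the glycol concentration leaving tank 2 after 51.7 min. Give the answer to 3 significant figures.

Time constants: τᵢ = Vᵢ/Q for each well-mixed tank.
τ₁ = 134/18.4 = 7.2826 min; τ₂ = 521/18.4 = 28.315 min.
Solving the cascade with C₁(0)=C₂(0)=0 gives C₂(t) = C_in[1 − (τ₁ e^(−t/τ₁) − τ₂ e^(−t/τ₂))/(τ₁ − τ₂)].
At t = 51.7: e^(−t/τ₁) = 0.00082584, e^(−t/τ₂) = 0.16108.
C₂ = 4.37·[1 − (7.2826·0.00082584 − 28.315·0.16108)/(-21.033)] = 4.37·0.78344 = 3.4236 g/L.

3.42 g/L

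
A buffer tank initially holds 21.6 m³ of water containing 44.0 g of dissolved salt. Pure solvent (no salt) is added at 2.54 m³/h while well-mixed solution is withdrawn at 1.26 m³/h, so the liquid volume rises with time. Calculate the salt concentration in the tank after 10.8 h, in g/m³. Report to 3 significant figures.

Let m(t) be the amount of salt. Volume: V(t) = V₀ + (Q_in − Q_out) t = 21.6 + 1.2800 t; V(10.8) = 35.424 m³.
Solute balance: dm/dt = 0 − Q_out C = −Q_out m/V(t).
dm/m = −Q_out dt/(V₀ + 1.2800 t); integrating gives ln(m/m₀) = −(Q_out/(Q_in−Q_out)) ln(V/V₀).
m = m₀ (V₀/V)^(Q_out/(Q_in−Q_out)) = 44.0 × (21.6/35.424)^(0.98438) = 27.037 g.
C = m/V = 27.037/35.424 = 0.76325 g/m³.

0.763 g/m³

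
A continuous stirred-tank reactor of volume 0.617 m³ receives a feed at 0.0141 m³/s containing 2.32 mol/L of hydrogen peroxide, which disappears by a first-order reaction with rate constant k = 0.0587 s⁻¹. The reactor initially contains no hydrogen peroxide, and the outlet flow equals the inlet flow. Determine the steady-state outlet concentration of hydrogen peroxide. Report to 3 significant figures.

0.650 mol/L

Species balance: V dC/dt = Q C_in − Q C − k V C.
Steady state (dC/dt = 0): C_ss = Q C_in/(Q + kV) = C_in/(1 + kV/Q).
C_ss = 0.0141·2.32/(0.0141 + 0.0587·0.617) = 0.032712/0.050318 = 0.65011 mol/L.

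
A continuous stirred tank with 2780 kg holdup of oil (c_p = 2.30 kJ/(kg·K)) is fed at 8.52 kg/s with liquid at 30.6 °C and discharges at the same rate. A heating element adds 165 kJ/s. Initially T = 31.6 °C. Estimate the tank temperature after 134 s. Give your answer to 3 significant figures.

Heat balance on the well-mixed liquid: M c_p dT/dt = ṁ c_p (T_in − T) + 165.
τ = M/ṁ = 326.29 s; T_ss = T_in + Q̇/(ṁ c_p) = 30.6 + 165/(8.52·2.30) = 39.020 °C.
T approaches T_ss exponentially: T(t) = T_ss + (T₀ − T_ss) e^(−t/τ).
T(134) = 39.020 + (-7.4201)·e^(−134/326.29) = 39.020 + (-7.4201)·0.66320 = 34.099 °C.

34.1 °C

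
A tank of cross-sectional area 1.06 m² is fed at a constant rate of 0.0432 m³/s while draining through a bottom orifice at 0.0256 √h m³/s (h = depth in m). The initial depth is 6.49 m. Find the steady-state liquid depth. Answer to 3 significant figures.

A dh/dt = Q_in − 0.0256 √h. Steady state requires inflow = outflow:
Q_in = 0.0256 √h_ss ⇒ √h_ss = 0.0432/0.0256 = 1.6875.
h_ss = 1.6875² = 2.8477 m. (Since h₀ = 6.49 m > h_ss, the level will fall toward this value.)

2.85 m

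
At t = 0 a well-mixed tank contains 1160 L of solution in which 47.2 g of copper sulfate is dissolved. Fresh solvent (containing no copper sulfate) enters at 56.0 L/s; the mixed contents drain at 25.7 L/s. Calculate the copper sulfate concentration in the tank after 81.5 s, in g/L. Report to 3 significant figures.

0.00494 g/L

Let m(t) be the amount of copper sulfate. Volume: V(t) = V₀ + (Q_in − Q_out) t = 1160 + 30.300 t; V(81.5) = 3629.5 L.
Species balance (pure solvent in): dm/dt = −Q_out · m/V(t).
dm/m = −Q_out dt/(V₀ + 30.300 t); integrating gives ln(m/m₀) = −(Q_out/(Q_in−Q_out)) ln(V/V₀).
m = m₀ (V₀/V)^(Q_out/(Q_in−Q_out)) = 47.2 × (1160/3629.5)^(0.84818) = 17.938 g.
C = m/V = 17.938/3629.5 = 0.0049423 g/L.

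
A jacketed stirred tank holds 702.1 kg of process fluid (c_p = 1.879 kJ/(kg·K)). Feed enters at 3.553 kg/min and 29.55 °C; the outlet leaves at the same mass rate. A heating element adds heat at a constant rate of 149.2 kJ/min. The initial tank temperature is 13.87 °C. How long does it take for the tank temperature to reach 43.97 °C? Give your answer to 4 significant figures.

309.8 min

M c_p dT/dt = ṁ c_p (T_in − T) + Q̇.
τ = M/ṁ = 197.608 min; T_ss = T_in + Q̇/(ṁ c_p) = 51.8984 °C.
T(t) = T_ss + (T₀ − T_ss) e^(−t/τ). Set T = 43.97:
e^(−t/τ) = (43.97 − 51.8984)/(13.87 − 51.8984) = 0.208487
t = −197.608 · ln(0.208487) = 309.825 min.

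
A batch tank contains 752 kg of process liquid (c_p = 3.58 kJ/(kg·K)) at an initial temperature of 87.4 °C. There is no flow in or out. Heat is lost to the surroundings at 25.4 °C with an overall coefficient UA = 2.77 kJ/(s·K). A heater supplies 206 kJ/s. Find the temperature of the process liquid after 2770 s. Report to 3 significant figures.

M c_p dT/dt = −UA(T − T_amb) + Q̇.
dT/dt = (T_ss − T)/τ with T_ss = T_amb + Q̇/UA = 25.4 + 206/2.77 = 99.768 °C, τ = M c_p/UA = 752·3.58/2.77 = 971.90 s.
Integrating: T(t) = T_ss + (T₀ − T_ss) e^(−t/τ).
T(2770) = 99.768 + (-12.368)·0.057839 = 99.053 °C.

99.1 °C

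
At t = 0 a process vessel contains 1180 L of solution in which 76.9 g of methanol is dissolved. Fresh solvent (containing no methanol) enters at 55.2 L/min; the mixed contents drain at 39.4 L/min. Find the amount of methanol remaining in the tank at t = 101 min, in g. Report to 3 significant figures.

Let m(t) be the amount of methanol. Volume: V(t) = V₀ + (Q_in − Q_out) t = 1180 + 15.800 t; V(101) = 2775.8 L.
No methanol enters, so dm/dt = −Q_out · (m/V).
dm/m = −Q_out dt/(V₀ + 15.800 t); integrating gives ln(m/m₀) = −(Q_out/(Q_in−Q_out)) ln(V/V₀).
m = m₀ (V₀/V)^(Q_out/(Q_in−Q_out)) = 76.9 × (1180/2775.8)^(2.4937) = 9.1099 g.

9.11 g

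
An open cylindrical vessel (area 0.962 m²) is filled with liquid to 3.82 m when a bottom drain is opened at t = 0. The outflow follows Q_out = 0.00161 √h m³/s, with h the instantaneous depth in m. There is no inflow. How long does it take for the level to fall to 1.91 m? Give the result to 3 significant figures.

684 s

With no inflow, A dh/dt = −0.00161 √h.
∫ h^(−1/2) dh = −(0.00161/A) ∫ dt, giving 2√h = 2√h₀ − (0.00161/A) t.
t = 2A(√h₀ − √h)/0.00161 = 2·0.962·(√3.82 − √1.91)/0.00161
  = 1.9240 × (1.9545 − 1.3820) / 0.00161 = 684.10 s.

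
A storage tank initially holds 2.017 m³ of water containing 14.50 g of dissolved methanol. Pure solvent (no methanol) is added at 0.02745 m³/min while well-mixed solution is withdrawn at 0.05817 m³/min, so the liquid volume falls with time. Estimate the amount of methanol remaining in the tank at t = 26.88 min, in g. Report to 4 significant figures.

5.349 g

Total volume: dV/dt = Q_in − Q_out = -0.0307200 m³/min, so V(t) = 2.017 − 0.0307200 t and V(26.88) = 1.19125 m³.
Species balance (pure solvent in): dm/dt = −Q_out · m/V(t).
Separate: dm/m = −Q_out dt/V(t) ⇒ ln(m/m₀) = −(Q_out/(Q_in−Q_out)) ln(V/V₀).
m = m₀ (V₀/V)^(Q_out/(Q_in−Q_out)) = 14.50 × (2.017/1.19125)^(-1.89355) = 5.34939 g.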